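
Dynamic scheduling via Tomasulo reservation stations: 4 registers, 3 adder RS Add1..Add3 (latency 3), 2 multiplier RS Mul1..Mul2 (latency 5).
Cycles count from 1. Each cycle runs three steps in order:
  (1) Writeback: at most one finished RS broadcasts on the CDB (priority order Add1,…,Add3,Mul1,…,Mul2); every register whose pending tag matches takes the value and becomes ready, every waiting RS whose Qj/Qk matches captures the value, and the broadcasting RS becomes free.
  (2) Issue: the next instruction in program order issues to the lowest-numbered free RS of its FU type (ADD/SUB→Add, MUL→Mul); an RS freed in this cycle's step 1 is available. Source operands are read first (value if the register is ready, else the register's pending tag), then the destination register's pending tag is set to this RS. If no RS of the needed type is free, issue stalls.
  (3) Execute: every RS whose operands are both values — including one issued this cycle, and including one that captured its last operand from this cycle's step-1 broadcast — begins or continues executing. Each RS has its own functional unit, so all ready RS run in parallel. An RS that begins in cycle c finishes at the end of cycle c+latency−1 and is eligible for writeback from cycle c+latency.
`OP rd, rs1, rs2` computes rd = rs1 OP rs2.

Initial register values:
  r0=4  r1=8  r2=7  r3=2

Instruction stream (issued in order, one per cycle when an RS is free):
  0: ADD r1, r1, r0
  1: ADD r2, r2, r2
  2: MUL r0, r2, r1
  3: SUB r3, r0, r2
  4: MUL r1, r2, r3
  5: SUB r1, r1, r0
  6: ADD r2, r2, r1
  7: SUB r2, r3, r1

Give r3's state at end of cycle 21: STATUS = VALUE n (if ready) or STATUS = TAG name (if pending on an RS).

STATUS = VALUE 154

cycle 1: issue ADD r1<-Add1 // r0:4,r1:Add1,r2:7,r3:2
cycle 2: issue ADD r2<-Add2 // r0:4,r1:Add1,r2:Add2,r3:2
cycle 3: issue MUL r0<-Mul1 // r0:Mul1,r1:Add1,r2:Add2,r3:2
cycle 4: CDB Add1=12; issue SUB r3<-Add1 // r0:Mul1,r1:12,r2:Add2,r3:Add1
cycle 5: CDB Add2=14; issue MUL r1<-Mul2 // r0:Mul1,r1:Mul2,r2:14,r3:Add1
cycle 6: issue SUB r1<-Add2 // r0:Mul1,r1:Add2,r2:14,r3:Add1
cycle 7: issue ADD r2<-Add3 // r0:Mul1,r1:Add2,r2:Add3,r3:Add1
cycle 8: stall // r0:Mul1,r1:Add2,r2:Add3,r3:Add1
cycle 9: stall // r0:Mul1,r1:Add2,r2:Add3,r3:Add1
cycle 10: CDB Mul1=168; stall // r0:168,r1:Add2,r2:Add3,r3:Add1
cycle 11: stall // r0:168,r1:Add2,r2:Add3,r3:Add1
cycle 12: stall // r0:168,r1:Add2,r2:Add3,r3:Add1
cycle 13: CDB Add1=154; issue SUB r2<-Add1 // r0:168,r1:Add2,r2:Add1,r3:154
cycle 14: - // r0:168,r1:Add2,r2:Add1,r3:154
cycle 15: - // r0:168,r1:Add2,r2:Add1,r3:154
cycle 16: - // r0:168,r1:Add2,r2:Add1,r3:154
cycle 17: - // r0:168,r1:Add2,r2:Add1,r3:154
cycle 18: CDB Mul2=2156 // r0:168,r1:Add2,r2:Add1,r3:154
cycle 19: - // r0:168,r1:Add2,r2:Add1,r3:154
cycle 20: - // r0:168,r1:Add2,r2:Add1,r3:154
cycle 21: CDB Add2=1988 // r0:168,r1:1988,r2:Add1,r3:154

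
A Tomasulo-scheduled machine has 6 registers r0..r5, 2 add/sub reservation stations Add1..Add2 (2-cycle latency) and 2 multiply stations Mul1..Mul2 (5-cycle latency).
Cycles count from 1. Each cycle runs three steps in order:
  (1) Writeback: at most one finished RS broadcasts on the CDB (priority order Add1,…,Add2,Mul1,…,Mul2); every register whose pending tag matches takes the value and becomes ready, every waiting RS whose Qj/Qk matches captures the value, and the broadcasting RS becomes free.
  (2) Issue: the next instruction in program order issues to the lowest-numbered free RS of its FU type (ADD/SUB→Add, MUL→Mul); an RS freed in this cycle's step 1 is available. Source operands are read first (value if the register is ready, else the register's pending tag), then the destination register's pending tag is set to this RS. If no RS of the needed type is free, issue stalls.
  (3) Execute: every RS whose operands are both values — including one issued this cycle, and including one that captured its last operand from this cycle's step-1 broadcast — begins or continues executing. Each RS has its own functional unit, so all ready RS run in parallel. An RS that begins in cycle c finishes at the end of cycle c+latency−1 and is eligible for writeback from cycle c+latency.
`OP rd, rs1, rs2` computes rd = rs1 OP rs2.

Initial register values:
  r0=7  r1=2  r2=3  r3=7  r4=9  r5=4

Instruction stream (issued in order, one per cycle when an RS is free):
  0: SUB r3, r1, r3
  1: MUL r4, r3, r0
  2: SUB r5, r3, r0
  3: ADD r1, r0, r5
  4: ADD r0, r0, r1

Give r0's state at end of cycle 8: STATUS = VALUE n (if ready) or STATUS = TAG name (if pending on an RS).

STATUS = TAG Add1

c1: issue SUB r3<-Add1 | r0:7,r1:2,r2:3,r3:Add1,r4:9,r5:4
c2: issue MUL r4<-Mul1 | r0:7,r1:2,r2:3,r3:Add1,r4:Mul1,r5:4
c3: CDB Add1=-5; issue SUB r5<-Add1 | r0:7,r1:2,r2:3,r3:-5,r4:Mul1,r5:Add1
c4: issue ADD r1<-Add2 | r0:7,r1:Add2,r2:3,r3:-5,r4:Mul1,r5:Add1
c5: CDB Add1=-12; issue ADD r0<-Add1 | r0:Add1,r1:Add2,r2:3,r3:-5,r4:Mul1,r5:-12
c6: - | r0:Add1,r1:Add2,r2:3,r3:-5,r4:Mul1,r5:-12
c7: CDB Add2=-5 | r0:Add1,r1:-5,r2:3,r3:-5,r4:Mul1,r5:-12
c8: CDB Mul1=-35 | r0:Add1,r1:-5,r2:3,r3:-5,r4:-35,r5:-12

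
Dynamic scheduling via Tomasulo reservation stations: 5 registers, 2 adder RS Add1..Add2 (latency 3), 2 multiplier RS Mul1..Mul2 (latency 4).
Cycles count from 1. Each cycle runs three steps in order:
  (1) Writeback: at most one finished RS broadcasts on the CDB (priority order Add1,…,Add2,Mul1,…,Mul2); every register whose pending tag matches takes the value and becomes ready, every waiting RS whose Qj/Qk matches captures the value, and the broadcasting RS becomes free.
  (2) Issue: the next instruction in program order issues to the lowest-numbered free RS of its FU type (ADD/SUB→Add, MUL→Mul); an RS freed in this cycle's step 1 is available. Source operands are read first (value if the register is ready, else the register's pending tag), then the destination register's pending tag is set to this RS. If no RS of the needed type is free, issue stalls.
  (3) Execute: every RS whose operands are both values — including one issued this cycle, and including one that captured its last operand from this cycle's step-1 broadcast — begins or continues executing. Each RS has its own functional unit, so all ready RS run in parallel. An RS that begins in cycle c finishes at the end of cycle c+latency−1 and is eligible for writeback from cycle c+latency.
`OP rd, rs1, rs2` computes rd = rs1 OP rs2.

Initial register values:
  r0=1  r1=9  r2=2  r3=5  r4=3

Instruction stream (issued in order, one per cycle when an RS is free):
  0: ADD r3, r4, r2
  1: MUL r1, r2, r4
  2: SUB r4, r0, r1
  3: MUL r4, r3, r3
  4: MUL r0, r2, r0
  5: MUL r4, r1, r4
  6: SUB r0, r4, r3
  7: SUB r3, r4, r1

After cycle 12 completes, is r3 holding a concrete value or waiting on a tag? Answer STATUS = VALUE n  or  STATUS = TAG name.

c1: issue ADD r3<-Add1 | r0:1,r1:9,r2:2,r3:Add1,r4:3
c2: issue MUL r1<-Mul1 | r0:1,r1:Mul1,r2:2,r3:Add1,r4:3
c3: issue SUB r4<-Add2 | r0:1,r1:Mul1,r2:2,r3:Add1,r4:Add2
c4: CDB Add1=5; issue MUL r4<-Mul2 | r0:1,r1:Mul1,r2:2,r3:5,r4:Mul2
c5: stall | r0:1,r1:Mul1,r2:2,r3:5,r4:Mul2
c6: CDB Mul1=6; issue MUL r0<-Mul1 | r0:Mul1,r1:6,r2:2,r3:5,r4:Mul2
c7: stall | r0:Mul1,r1:6,r2:2,r3:5,r4:Mul2
c8: CDB Mul2=25; issue MUL r4<-Mul2 | r0:Mul1,r1:6,r2:2,r3:5,r4:Mul2
c9: CDB Add2=-5; issue SUB r0<-Add1 | r0:Add1,r1:6,r2:2,r3:5,r4:Mul2
c10: CDB Mul1=2; issue SUB r3<-Add2 | r0:Add1,r1:6,r2:2,r3:Add2,r4:Mul2
c11: - | r0:Add1,r1:6,r2:2,r3:Add2,r4:Mul2
c12: CDB Mul2=150 | r0:Add1,r1:6,r2:2,r3:Add2,r4:150

STATUS = TAG Add2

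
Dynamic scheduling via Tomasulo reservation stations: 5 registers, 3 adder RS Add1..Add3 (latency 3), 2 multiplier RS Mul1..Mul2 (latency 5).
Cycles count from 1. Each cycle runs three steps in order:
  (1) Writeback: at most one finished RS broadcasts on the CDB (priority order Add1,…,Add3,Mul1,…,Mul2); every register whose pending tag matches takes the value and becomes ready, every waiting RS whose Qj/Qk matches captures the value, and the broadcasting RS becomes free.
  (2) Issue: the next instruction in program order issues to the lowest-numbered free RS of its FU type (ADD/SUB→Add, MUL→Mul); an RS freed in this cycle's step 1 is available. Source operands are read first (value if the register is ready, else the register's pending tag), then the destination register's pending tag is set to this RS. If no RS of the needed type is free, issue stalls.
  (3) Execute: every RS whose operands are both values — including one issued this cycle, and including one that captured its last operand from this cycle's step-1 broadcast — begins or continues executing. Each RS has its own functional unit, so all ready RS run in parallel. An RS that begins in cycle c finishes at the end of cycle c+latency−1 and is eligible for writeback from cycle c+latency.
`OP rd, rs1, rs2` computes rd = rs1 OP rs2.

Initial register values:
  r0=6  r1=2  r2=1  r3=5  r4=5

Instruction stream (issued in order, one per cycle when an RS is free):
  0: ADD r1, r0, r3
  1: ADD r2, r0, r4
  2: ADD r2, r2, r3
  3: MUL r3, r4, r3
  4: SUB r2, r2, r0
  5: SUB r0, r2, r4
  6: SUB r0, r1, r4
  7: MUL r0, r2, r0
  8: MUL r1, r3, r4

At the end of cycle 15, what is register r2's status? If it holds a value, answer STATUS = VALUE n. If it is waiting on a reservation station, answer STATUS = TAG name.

STATUS = VALUE 10

  c1: issue ADD r1<-Add1  regs: r0:6,r1:Add1,r2:1,r3:5,r4:5
  c2: issue ADD r2<-Add2  regs: r0:6,r1:Add1,r2:Add2,r3:5,r4:5
  c3: issue ADD r2<-Add3  regs: r0:6,r1:Add1,r2:Add3,r3:5,r4:5
  c4: CDB Add1=11; issue MUL r3<-Mul1  regs: r0:6,r1:11,r2:Add3,r3:Mul1,r4:5
  c5: CDB Add2=11; issue SUB r2<-Add1  regs: r0:6,r1:11,r2:Add1,r3:Mul1,r4:5
  c6: issue SUB r0<-Add2  regs: r0:Add2,r1:11,r2:Add1,r3:Mul1,r4:5
  c7: stall  regs: r0:Add2,r1:11,r2:Add1,r3:Mul1,r4:5
  c8: CDB Add3=16; issue SUB r0<-Add3  regs: r0:Add3,r1:11,r2:Add1,r3:Mul1,r4:5
  c9: CDB Mul1=25; issue MUL r0<-Mul1  regs: r0:Mul1,r1:11,r2:Add1,r3:25,r4:5
  c10: issue MUL r1<-Mul2  regs: r0:Mul1,r1:Mul2,r2:Add1,r3:25,r4:5
  c11: CDB Add1=10  regs: r0:Mul1,r1:Mul2,r2:10,r3:25,r4:5
  c12: CDB Add3=6  regs: r0:Mul1,r1:Mul2,r2:10,r3:25,r4:5
  c13: -  regs: r0:Mul1,r1:Mul2,r2:10,r3:25,r4:5
  c14: CDB Add2=5  regs: r0:Mul1,r1:Mul2,r2:10,r3:25,r4:5
  c15: CDB Mul2=125  regs: r0:Mul1,r1:125,r2:10,r3:25,r4:5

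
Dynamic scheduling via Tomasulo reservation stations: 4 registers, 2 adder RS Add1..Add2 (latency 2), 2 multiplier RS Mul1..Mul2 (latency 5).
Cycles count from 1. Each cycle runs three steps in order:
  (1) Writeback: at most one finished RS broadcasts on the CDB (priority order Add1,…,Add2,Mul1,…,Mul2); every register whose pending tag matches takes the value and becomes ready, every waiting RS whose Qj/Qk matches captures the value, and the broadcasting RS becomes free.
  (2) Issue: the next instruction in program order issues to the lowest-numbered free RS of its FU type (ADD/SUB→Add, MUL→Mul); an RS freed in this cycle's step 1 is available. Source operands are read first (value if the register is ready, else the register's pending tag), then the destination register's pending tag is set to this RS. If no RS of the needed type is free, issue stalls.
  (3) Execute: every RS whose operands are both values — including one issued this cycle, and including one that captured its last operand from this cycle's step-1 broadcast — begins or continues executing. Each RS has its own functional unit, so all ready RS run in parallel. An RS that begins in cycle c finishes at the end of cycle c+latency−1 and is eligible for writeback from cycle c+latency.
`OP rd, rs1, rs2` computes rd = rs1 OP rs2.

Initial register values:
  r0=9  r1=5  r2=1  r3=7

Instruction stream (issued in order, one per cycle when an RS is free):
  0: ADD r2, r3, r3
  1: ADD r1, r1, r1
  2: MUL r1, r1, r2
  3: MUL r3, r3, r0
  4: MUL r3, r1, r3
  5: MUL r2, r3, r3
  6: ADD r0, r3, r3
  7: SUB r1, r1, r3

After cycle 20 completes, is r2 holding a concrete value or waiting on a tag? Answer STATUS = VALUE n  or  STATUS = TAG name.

  c1: issue ADD r2<-Add1  regs: r0:9,r1:5,r2:Add1,r3:7
  c2: issue ADD r1<-Add2  regs: r0:9,r1:Add2,r2:Add1,r3:7
  c3: CDB Add1=14; issue MUL r1<-Mul1  regs: r0:9,r1:Mul1,r2:14,r3:7
  c4: CDB Add2=10; issue MUL r3<-Mul2  regs: r0:9,r1:Mul1,r2:14,r3:Mul2
  c5: stall  regs: r0:9,r1:Mul1,r2:14,r3:Mul2
  c6: stall  regs: r0:9,r1:Mul1,r2:14,r3:Mul2
  c7: stall  regs: r0:9,r1:Mul1,r2:14,r3:Mul2
  c8: stall  regs: r0:9,r1:Mul1,r2:14,r3:Mul2
  c9: CDB Mul1=140; issue MUL r3<-Mul1  regs: r0:9,r1:140,r2:14,r3:Mul1
  c10: CDB Mul2=63; issue MUL r2<-Mul2  regs: r0:9,r1:140,r2:Mul2,r3:Mul1
  c11: issue ADD r0<-Add1  regs: r0:Add1,r1:140,r2:Mul2,r3:Mul1
  c12: issue SUB r1<-Add2  regs: r0:Add1,r1:Add2,r2:Mul2,r3:Mul1
  c13: -  regs: r0:Add1,r1:Add2,r2:Mul2,r3:Mul1
  c14: -  regs: r0:Add1,r1:Add2,r2:Mul2,r3:Mul1
  c15: CDB Mul1=8820  regs: r0:Add1,r1:Add2,r2:Mul2,r3:8820
  c16: -  regs: r0:Add1,r1:Add2,r2:Mul2,r3:8820
  c17: CDB Add1=17640  regs: r0:17640,r1:Add2,r2:Mul2,r3:8820
  c18: CDB Add2=-8680  regs: r0:17640,r1:-8680,r2:Mul2,r3:8820
  c19: -  regs: r0:17640,r1:-8680,r2:Mul2,r3:8820
  c20: CDB Mul2=77792400  regs: r0:17640,r1:-8680,r2:77792400,r3:8820

STATUS = VALUE 77792400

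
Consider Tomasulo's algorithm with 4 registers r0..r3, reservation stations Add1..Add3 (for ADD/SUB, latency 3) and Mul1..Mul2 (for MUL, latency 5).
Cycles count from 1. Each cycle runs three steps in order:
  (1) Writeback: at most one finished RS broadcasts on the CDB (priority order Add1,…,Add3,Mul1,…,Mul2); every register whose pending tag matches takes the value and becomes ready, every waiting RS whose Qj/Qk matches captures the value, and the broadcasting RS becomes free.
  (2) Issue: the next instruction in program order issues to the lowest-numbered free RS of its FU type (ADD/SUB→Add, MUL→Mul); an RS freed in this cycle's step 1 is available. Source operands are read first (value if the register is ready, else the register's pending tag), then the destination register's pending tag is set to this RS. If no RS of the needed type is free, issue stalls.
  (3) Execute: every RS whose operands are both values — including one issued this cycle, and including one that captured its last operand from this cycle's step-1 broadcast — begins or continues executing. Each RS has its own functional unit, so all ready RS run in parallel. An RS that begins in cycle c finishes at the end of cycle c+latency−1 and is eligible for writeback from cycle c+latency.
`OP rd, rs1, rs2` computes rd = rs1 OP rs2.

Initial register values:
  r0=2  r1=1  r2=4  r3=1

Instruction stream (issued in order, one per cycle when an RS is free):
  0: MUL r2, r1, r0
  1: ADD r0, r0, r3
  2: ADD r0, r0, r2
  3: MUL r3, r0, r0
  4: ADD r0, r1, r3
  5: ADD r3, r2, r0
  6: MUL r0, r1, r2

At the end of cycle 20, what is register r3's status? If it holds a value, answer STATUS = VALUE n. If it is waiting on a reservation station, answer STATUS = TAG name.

c1: issue MUL r2<-Mul1 | r0:2,r1:1,r2:Mul1,r3:1
c2: issue ADD r0<-Add1 | r0:Add1,r1:1,r2:Mul1,r3:1
c3: issue ADD r0<-Add2 | r0:Add2,r1:1,r2:Mul1,r3:1
c4: issue MUL r3<-Mul2 | r0:Add2,r1:1,r2:Mul1,r3:Mul2
c5: CDB Add1=3; issue ADD r0<-Add1 | r0:Add1,r1:1,r2:Mul1,r3:Mul2
c6: CDB Mul1=2; issue ADD r3<-Add3 | r0:Add1,r1:1,r2:2,r3:Add3
c7: issue MUL r0<-Mul1 | r0:Mul1,r1:1,r2:2,r3:Add3
c8: - | r0:Mul1,r1:1,r2:2,r3:Add3
c9: CDB Add2=5 | r0:Mul1,r1:1,r2:2,r3:Add3
c10: - | r0:Mul1,r1:1,r2:2,r3:Add3
c11: - | r0:Mul1,r1:1,r2:2,r3:Add3
c12: CDB Mul1=2 | r0:2,r1:1,r2:2,r3:Add3
c13: - | r0:2,r1:1,r2:2,r3:Add3
c14: CDB Mul2=25 | r0:2,r1:1,r2:2,r3:Add3
c15: - | r0:2,r1:1,r2:2,r3:Add3
c16: - | r0:2,r1:1,r2:2,r3:Add3
c17: CDB Add1=26 | r0:2,r1:1,r2:2,r3:Add3
c18: - | r0:2,r1:1,r2:2,r3:Add3
c19: - | r0:2,r1:1,r2:2,r3:Add3
c20: CDB Add3=28 | r0:2,r1:1,r2:2,r3:28

STATUS = VALUE 28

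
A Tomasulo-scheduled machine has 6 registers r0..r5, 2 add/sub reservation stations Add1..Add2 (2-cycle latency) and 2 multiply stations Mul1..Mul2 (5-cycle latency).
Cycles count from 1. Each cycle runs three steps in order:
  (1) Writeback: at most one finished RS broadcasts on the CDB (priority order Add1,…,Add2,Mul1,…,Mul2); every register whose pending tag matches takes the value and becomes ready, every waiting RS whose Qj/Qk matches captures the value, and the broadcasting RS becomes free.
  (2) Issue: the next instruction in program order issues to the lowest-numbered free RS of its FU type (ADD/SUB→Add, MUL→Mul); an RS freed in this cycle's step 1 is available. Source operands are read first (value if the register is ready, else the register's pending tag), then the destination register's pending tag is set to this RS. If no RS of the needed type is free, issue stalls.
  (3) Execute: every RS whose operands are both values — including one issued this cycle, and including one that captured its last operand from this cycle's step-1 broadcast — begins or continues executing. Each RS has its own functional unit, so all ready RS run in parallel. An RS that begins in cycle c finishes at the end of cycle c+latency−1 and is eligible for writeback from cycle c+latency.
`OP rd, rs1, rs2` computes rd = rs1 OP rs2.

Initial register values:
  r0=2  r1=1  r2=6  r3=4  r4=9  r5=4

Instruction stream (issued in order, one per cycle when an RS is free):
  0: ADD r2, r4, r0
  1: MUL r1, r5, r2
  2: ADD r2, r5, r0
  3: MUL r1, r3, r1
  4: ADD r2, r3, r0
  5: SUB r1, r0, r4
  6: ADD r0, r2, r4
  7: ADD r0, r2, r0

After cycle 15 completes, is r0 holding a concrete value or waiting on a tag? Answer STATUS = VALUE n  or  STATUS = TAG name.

c1: issue ADD r2<-Add1 | r0:2,r1:1,r2:Add1,r3:4,r4:9,r5:4
c2: issue MUL r1<-Mul1 | r0:2,r1:Mul1,r2:Add1,r3:4,r4:9,r5:4
c3: CDB Add1=11; issue ADD r2<-Add1 | r0:2,r1:Mul1,r2:Add1,r3:4,r4:9,r5:4
c4: issue MUL r1<-Mul2 | r0:2,r1:Mul2,r2:Add1,r3:4,r4:9,r5:4
c5: CDB Add1=6; issue ADD r2<-Add1 | r0:2,r1:Mul2,r2:Add1,r3:4,r4:9,r5:4
c6: issue SUB r1<-Add2 | r0:2,r1:Add2,r2:Add1,r3:4,r4:9,r5:4
c7: CDB Add1=6; issue ADD r0<-Add1 | r0:Add1,r1:Add2,r2:6,r3:4,r4:9,r5:4
c8: CDB Add2=-7; issue ADD r0<-Add2 | r0:Add2,r1:-7,r2:6,r3:4,r4:9,r5:4
c9: CDB Add1=15 | r0:Add2,r1:-7,r2:6,r3:4,r4:9,r5:4
c10: CDB Mul1=44 | r0:Add2,r1:-7,r2:6,r3:4,r4:9,r5:4
c11: CDB Add2=21 | r0:21,r1:-7,r2:6,r3:4,r4:9,r5:4
c12: - | r0:21,r1:-7,r2:6,r3:4,r4:9,r5:4
c13: - | r0:21,r1:-7,r2:6,r3:4,r4:9,r5:4
c14: - | r0:21,r1:-7,r2:6,r3:4,r4:9,r5:4
c15: CDB Mul2=176 | r0:21,r1:-7,r2:6,r3:4,r4:9,r5:4

STATUS = VALUE 21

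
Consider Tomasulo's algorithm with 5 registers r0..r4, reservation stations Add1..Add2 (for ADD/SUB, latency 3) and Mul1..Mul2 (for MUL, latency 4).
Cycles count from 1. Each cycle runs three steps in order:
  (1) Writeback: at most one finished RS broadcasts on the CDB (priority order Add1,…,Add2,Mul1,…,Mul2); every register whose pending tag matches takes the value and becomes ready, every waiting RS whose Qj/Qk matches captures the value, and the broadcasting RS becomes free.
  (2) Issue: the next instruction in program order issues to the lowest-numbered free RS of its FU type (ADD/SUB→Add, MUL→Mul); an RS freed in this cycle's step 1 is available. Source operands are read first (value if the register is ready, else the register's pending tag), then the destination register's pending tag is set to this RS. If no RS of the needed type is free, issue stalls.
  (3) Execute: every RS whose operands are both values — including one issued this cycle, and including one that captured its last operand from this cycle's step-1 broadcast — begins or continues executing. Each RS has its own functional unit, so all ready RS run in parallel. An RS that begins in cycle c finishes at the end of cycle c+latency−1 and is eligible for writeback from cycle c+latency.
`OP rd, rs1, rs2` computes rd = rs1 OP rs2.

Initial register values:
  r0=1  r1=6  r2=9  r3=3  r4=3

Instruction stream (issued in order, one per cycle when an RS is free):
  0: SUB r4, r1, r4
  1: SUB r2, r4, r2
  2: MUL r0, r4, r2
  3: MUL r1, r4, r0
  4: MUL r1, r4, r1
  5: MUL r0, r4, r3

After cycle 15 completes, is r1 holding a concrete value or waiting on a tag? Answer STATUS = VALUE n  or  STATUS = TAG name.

cycle 1: issue SUB r4<-Add1 // r0:1,r1:6,r2:9,r3:3,r4:Add1
cycle 2: issue SUB r2<-Add2 // r0:1,r1:6,r2:Add2,r3:3,r4:Add1
cycle 3: issue MUL r0<-Mul1 // r0:Mul1,r1:6,r2:Add2,r3:3,r4:Add1
cycle 4: CDB Add1=3; issue MUL r1<-Mul2 // r0:Mul1,r1:Mul2,r2:Add2,r3:3,r4:3
cycle 5: stall // r0:Mul1,r1:Mul2,r2:Add2,r3:3,r4:3
cycle 6: stall // r0:Mul1,r1:Mul2,r2:Add2,r3:3,r4:3
cycle 7: CDB Add2=-6; stall // r0:Mul1,r1:Mul2,r2:-6,r3:3,r4:3
cycle 8: stall // r0:Mul1,r1:Mul2,r2:-6,r3:3,r4:3
cycle 9: stall // r0:Mul1,r1:Mul2,r2:-6,r3:3,r4:3
cycle 10: stall // r0:Mul1,r1:Mul2,r2:-6,r3:3,r4:3
cycle 11: CDB Mul1=-18; issue MUL r1<-Mul1 // r0:-18,r1:Mul1,r2:-6,r3:3,r4:3
cycle 12: stall // r0:-18,r1:Mul1,r2:-6,r3:3,r4:3
cycle 13: stall // r0:-18,r1:Mul1,r2:-6,r3:3,r4:3
cycle 14: stall // r0:-18,r1:Mul1,r2:-6,r3:3,r4:3
cycle 15: CDB Mul2=-54; issue MUL r0<-Mul2 // r0:Mul2,r1:Mul1,r2:-6,r3:3,r4:3

STATUS = TAG Mul1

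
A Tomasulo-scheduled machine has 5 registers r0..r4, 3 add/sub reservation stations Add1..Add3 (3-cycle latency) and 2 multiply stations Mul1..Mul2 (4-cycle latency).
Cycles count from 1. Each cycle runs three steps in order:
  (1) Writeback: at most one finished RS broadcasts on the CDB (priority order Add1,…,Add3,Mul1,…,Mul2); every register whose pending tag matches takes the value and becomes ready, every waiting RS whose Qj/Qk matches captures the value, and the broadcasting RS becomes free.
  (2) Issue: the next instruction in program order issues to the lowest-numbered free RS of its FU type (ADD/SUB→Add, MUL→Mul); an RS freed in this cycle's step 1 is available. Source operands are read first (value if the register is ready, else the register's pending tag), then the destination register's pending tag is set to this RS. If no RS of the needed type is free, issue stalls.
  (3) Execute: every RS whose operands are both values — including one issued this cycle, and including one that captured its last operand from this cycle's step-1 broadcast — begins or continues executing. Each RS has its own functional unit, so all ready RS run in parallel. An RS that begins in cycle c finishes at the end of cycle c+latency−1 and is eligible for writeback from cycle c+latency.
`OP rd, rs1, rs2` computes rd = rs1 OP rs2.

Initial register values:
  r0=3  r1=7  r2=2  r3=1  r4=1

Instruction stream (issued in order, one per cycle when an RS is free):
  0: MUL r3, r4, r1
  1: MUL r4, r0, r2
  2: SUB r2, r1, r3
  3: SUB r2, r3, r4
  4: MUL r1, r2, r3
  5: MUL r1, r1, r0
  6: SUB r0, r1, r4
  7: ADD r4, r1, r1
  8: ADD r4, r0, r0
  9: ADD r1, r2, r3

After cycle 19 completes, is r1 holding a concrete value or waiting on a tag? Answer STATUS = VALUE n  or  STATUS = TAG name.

STATUS = VALUE 21

cycle 1: issue MUL r3<-Mul1 // r0:3,r1:7,r2:2,r3:Mul1,r4:1
cycle 2: issue MUL r4<-Mul2 // r0:3,r1:7,r2:2,r3:Mul1,r4:Mul2
cycle 3: issue SUB r2<-Add1 // r0:3,r1:7,r2:Add1,r3:Mul1,r4:Mul2
cycle 4: issue SUB r2<-Add2 // r0:3,r1:7,r2:Add2,r3:Mul1,r4:Mul2
cycle 5: CDB Mul1=7; issue MUL r1<-Mul1 // r0:3,r1:Mul1,r2:Add2,r3:7,r4:Mul2
cycle 6: CDB Mul2=6; issue MUL r1<-Mul2 // r0:3,r1:Mul2,r2:Add2,r3:7,r4:6
cycle 7: issue SUB r0<-Add3 // r0:Add3,r1:Mul2,r2:Add2,r3:7,r4:6
cycle 8: CDB Add1=0; issue ADD r4<-Add1 // r0:Add3,r1:Mul2,r2:Add2,r3:7,r4:Add1
cycle 9: CDB Add2=1; issue ADD r4<-Add2 // r0:Add3,r1:Mul2,r2:1,r3:7,r4:Add2
cycle 10: stall // r0:Add3,r1:Mul2,r2:1,r3:7,r4:Add2
cycle 11: stall // r0:Add3,r1:Mul2,r2:1,r3:7,r4:Add2
cycle 12: stall // r0:Add3,r1:Mul2,r2:1,r3:7,r4:Add2
cycle 13: CDB Mul1=7; stall // r0:Add3,r1:Mul2,r2:1,r3:7,r4:Add2
cycle 14: stall // r0:Add3,r1:Mul2,r2:1,r3:7,r4:Add2
cycle 15: stall // r0:Add3,r1:Mul2,r2:1,r3:7,r4:Add2
cycle 16: stall // r0:Add3,r1:Mul2,r2:1,r3:7,r4:Add2
cycle 17: CDB Mul2=21; stall // r0:Add3,r1:21,r2:1,r3:7,r4:Add2
cycle 18: stall // r0:Add3,r1:21,r2:1,r3:7,r4:Add2
cycle 19: stall // r0:Add3,r1:21,r2:1,r3:7,r4:Add2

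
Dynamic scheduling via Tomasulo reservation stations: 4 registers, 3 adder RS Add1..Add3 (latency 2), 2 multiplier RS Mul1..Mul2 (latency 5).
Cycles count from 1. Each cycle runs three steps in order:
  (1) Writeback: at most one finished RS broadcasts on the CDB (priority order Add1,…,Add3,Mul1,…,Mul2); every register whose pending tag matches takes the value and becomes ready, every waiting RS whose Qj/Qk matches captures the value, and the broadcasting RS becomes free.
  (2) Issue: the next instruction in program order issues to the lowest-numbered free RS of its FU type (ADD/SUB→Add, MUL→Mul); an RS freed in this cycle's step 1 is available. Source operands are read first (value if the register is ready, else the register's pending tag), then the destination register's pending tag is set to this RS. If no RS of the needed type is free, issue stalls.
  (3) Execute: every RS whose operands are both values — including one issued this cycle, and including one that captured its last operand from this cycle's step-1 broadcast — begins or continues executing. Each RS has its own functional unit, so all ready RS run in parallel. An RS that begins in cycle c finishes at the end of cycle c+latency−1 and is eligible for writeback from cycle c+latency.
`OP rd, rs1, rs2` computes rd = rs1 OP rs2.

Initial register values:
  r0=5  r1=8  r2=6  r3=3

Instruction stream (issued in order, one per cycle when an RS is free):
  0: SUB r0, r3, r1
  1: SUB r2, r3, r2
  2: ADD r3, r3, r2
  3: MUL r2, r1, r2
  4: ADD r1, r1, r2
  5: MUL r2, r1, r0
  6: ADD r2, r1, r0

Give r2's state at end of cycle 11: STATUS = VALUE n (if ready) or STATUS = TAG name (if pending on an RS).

STATUS = TAG Add1

c1: issue SUB r0<-Add1 | r0:Add1,r1:8,r2:6,r3:3
c2: issue SUB r2<-Add2 | r0:Add1,r1:8,r2:Add2,r3:3
c3: CDB Add1=-5; issue ADD r3<-Add1 | r0:-5,r1:8,r2:Add2,r3:Add1
c4: CDB Add2=-3; issue MUL r2<-Mul1 | r0:-5,r1:8,r2:Mul1,r3:Add1
c5: issue ADD r1<-Add2 | r0:-5,r1:Add2,r2:Mul1,r3:Add1
c6: CDB Add1=0; issue MUL r2<-Mul2 | r0:-5,r1:Add2,r2:Mul2,r3:0
c7: issue ADD r2<-Add1 | r0:-5,r1:Add2,r2:Add1,r3:0
c8: - | r0:-5,r1:Add2,r2:Add1,r3:0
c9: CDB Mul1=-24 | r0:-5,r1:Add2,r2:Add1,r3:0
c10: - | r0:-5,r1:Add2,r2:Add1,r3:0
c11: CDB Add2=-16 | r0:-5,r1:-16,r2:Add1,r3:0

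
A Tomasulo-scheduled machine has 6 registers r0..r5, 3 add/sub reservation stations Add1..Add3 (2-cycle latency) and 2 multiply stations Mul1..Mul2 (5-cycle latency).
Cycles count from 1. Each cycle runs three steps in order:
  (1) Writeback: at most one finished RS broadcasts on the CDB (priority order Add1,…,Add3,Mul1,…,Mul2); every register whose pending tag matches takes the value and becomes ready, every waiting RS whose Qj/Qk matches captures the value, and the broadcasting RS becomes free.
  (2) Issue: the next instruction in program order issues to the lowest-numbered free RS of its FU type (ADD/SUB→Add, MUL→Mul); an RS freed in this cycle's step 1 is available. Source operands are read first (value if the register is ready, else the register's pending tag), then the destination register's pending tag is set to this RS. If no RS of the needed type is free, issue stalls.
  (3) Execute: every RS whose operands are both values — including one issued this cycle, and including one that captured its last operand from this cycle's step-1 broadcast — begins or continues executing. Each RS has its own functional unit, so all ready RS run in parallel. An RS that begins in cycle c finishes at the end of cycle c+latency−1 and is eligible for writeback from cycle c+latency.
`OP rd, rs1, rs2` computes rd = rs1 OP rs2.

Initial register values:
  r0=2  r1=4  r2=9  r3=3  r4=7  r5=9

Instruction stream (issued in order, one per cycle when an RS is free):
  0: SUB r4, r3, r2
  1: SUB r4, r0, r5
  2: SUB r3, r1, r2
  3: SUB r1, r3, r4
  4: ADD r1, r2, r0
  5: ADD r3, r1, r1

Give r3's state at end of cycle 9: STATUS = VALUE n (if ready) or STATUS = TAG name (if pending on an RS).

  c1: issue SUB r4<-Add1  regs: r0:2,r1:4,r2:9,r3:3,r4:Add1,r5:9
  c2: issue SUB r4<-Add2  regs: r0:2,r1:4,r2:9,r3:3,r4:Add2,r5:9
  c3: CDB Add1=-6; issue SUB r3<-Add1  regs: r0:2,r1:4,r2:9,r3:Add1,r4:Add2,r5:9
  c4: CDB Add2=-7; issue SUB r1<-Add2  regs: r0:2,r1:Add2,r2:9,r3:Add1,r4:-7,r5:9
  c5: CDB Add1=-5; issue ADD r1<-Add1  regs: r0:2,r1:Add1,r2:9,r3:-5,r4:-7,r5:9
  c6: issue ADD r3<-Add3  regs: r0:2,r1:Add1,r2:9,r3:Add3,r4:-7,r5:9
  c7: CDB Add1=11  regs: r0:2,r1:11,r2:9,r3:Add3,r4:-7,r5:9
  c8: CDB Add2=2  regs: r0:2,r1:11,r2:9,r3:Add3,r4:-7,r5:9
  c9: CDB Add3=22  regs: r0:2,r1:11,r2:9,r3:22,r4:-7,r5:9

STATUS = VALUE 22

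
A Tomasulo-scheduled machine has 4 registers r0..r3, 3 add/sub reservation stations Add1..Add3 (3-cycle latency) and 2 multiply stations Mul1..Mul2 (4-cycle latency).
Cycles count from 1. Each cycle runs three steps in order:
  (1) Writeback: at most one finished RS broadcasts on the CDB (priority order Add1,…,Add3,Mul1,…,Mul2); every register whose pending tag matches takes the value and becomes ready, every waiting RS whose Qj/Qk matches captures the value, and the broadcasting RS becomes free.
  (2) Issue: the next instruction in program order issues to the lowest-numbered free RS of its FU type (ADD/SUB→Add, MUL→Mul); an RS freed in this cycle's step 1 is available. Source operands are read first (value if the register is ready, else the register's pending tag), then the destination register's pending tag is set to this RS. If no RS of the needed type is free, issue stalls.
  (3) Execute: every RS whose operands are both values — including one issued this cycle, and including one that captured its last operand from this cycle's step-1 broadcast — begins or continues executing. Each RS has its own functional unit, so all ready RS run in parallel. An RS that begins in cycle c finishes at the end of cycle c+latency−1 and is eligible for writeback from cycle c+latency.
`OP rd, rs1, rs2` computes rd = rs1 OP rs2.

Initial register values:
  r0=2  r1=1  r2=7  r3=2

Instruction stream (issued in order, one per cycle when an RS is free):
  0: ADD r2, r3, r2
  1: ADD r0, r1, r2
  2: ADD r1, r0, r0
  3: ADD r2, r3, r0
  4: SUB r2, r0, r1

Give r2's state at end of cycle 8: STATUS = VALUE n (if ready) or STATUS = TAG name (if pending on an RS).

cycle 1: issue ADD r2<-Add1 // r0:2,r1:1,r2:Add1,r3:2
cycle 2: issue ADD r0<-Add2 // r0:Add2,r1:1,r2:Add1,r3:2
cycle 3: issue ADD r1<-Add3 // r0:Add2,r1:Add3,r2:Add1,r3:2
cycle 4: CDB Add1=9; issue ADD r2<-Add1 // r0:Add2,r1:Add3,r2:Add1,r3:2
cycle 5: stall // r0:Add2,r1:Add3,r2:Add1,r3:2
cycle 6: stall // r0:Add2,r1:Add3,r2:Add1,r3:2
cycle 7: CDB Add2=10; issue SUB r2<-Add2 // r0:10,r1:Add3,r2:Add2,r3:2
cycle 8: - // r0:10,r1:Add3,r2:Add2,r3:2

STATUS = TAG Add2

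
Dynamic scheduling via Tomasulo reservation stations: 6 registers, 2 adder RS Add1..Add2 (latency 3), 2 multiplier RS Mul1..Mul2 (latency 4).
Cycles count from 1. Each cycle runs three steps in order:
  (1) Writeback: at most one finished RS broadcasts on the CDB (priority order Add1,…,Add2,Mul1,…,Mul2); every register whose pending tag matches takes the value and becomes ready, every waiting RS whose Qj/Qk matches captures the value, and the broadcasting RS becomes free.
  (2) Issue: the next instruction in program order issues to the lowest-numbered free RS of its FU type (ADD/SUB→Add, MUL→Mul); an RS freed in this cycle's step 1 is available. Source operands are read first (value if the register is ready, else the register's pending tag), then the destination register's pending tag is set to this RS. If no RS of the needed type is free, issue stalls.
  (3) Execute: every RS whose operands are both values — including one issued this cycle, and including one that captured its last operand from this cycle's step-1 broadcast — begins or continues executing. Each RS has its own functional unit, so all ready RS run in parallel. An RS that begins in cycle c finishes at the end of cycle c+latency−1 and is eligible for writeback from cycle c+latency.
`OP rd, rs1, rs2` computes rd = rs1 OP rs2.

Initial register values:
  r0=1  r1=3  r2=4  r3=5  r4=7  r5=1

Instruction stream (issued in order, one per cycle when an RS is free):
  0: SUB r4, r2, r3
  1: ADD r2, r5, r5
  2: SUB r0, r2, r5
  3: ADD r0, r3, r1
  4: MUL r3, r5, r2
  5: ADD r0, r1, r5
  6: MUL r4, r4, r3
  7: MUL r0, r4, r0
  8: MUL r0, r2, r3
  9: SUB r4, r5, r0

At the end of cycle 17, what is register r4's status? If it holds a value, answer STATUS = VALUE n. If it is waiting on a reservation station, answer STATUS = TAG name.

STATUS = TAG Add1

cycle 1: issue SUB r4<-Add1 // r0:1,r1:3,r2:4,r3:5,r4:Add1,r5:1
cycle 2: issue ADD r2<-Add2 // r0:1,r1:3,r2:Add2,r3:5,r4:Add1,r5:1
cycle 3: stall // r0:1,r1:3,r2:Add2,r3:5,r4:Add1,r5:1
cycle 4: CDB Add1=-1; issue SUB r0<-Add1 // r0:Add1,r1:3,r2:Add2,r3:5,r4:-1,r5:1
cycle 5: CDB Add2=2; issue ADD r0<-Add2 // r0:Add2,r1:3,r2:2,r3:5,r4:-1,r5:1
cycle 6: issue MUL r3<-Mul1 // r0:Add2,r1:3,r2:2,r3:Mul1,r4:-1,r5:1
cycle 7: stall // r0:Add2,r1:3,r2:2,r3:Mul1,r4:-1,r5:1
cycle 8: CDB Add1=1; issue ADD r0<-Add1 // r0:Add1,r1:3,r2:2,r3:Mul1,r4:-1,r5:1
cycle 9: CDB Add2=8; issue MUL r4<-Mul2 // r0:Add1,r1:3,r2:2,r3:Mul1,r4:Mul2,r5:1
cycle 10: CDB Mul1=2; issue MUL r0<-Mul1 // r0:Mul1,r1:3,r2:2,r3:2,r4:Mul2,r5:1
cycle 11: CDB Add1=4; stall // r0:Mul1,r1:3,r2:2,r3:2,r4:Mul2,r5:1
cycle 12: stall // r0:Mul1,r1:3,r2:2,r3:2,r4:Mul2,r5:1
cycle 13: stall // r0:Mul1,r1:3,r2:2,r3:2,r4:Mul2,r5:1
cycle 14: CDB Mul2=-2; issue MUL r0<-Mul2 // r0:Mul2,r1:3,r2:2,r3:2,r4:-2,r5:1
cycle 15: issue SUB r4<-Add1 // r0:Mul2,r1:3,r2:2,r3:2,r4:Add1,r5:1
cycle 16: - // r0:Mul2,r1:3,r2:2,r3:2,r4:Add1,r5:1
cycle 17: - // r0:Mul2,r1:3,r2:2,r3:2,r4:Add1,r5:1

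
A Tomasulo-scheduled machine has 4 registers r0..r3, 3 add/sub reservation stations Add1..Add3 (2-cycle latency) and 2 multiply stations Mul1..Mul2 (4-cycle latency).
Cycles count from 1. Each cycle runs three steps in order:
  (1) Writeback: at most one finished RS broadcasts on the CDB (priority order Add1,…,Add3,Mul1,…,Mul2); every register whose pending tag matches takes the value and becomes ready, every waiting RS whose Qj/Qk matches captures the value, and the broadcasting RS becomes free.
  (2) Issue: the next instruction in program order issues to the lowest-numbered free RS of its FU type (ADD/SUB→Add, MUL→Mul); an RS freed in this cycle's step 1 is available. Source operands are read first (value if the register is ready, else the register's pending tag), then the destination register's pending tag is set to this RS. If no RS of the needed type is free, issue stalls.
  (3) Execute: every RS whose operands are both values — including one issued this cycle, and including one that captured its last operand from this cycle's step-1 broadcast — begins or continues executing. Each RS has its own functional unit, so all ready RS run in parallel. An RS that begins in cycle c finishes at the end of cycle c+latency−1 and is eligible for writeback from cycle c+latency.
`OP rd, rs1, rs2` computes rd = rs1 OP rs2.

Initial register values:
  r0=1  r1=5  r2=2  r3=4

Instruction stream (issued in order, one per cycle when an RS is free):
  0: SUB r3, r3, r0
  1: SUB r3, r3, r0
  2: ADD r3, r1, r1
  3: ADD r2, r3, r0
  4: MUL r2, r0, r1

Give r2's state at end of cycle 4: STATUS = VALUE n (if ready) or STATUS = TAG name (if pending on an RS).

STATUS = TAG Add3

  c1: issue SUB r3<-Add1  regs: r0:1,r1:5,r2:2,r3:Add1
  c2: issue SUB r3<-Add2  regs: r0:1,r1:5,r2:2,r3:Add2
  c3: CDB Add1=3; issue ADD r3<-Add1  regs: r0:1,r1:5,r2:2,r3:Add1
  c4: issue ADD r2<-Add3  regs: r0:1,r1:5,r2:Add3,r3:Add1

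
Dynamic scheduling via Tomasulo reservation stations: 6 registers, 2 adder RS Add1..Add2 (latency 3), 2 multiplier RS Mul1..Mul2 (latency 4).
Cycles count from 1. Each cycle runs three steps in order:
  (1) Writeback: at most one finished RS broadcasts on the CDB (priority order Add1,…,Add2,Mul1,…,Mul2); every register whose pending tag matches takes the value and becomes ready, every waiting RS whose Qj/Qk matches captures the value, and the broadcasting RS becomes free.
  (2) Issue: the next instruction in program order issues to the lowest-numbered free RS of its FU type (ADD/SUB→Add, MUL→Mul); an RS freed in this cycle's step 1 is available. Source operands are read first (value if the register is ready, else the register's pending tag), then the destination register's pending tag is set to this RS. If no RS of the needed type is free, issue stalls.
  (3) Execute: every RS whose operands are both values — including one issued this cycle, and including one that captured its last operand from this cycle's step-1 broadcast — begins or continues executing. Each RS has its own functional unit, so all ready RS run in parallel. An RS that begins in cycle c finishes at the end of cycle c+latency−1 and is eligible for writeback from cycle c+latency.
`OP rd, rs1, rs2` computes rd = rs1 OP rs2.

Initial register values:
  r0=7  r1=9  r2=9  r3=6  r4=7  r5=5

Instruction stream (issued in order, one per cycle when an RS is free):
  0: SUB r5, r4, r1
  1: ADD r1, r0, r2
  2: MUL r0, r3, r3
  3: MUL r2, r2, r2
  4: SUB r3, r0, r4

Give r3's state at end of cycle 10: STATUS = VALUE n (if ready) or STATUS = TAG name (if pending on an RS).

STATUS = VALUE 29

cycle 1: issue SUB r5<-Add1 // r0:7,r1:9,r2:9,r3:6,r4:7,r5:Add1
cycle 2: issue ADD r1<-Add2 // r0:7,r1:Add2,r2:9,r3:6,r4:7,r5:Add1
cycle 3: issue MUL r0<-Mul1 // r0:Mul1,r1:Add2,r2:9,r3:6,r4:7,r5:Add1
cycle 4: CDB Add1=-2; issue MUL r2<-Mul2 // r0:Mul1,r1:Add2,r2:Mul2,r3:6,r4:7,r5:-2
cycle 5: CDB Add2=16; issue SUB r3<-Add1 // r0:Mul1,r1:16,r2:Mul2,r3:Add1,r4:7,r5:-2
cycle 6: - // r0:Mul1,r1:16,r2:Mul2,r3:Add1,r4:7,r5:-2
cycle 7: CDB Mul1=36 // r0:36,r1:16,r2:Mul2,r3:Add1,r4:7,r5:-2
cycle 8: CDB Mul2=81 // r0:36,r1:16,r2:81,r3:Add1,r4:7,r5:-2
cycle 9: - // r0:36,r1:16,r2:81,r3:Add1,r4:7,r5:-2
cycle 10: CDB Add1=29 // r0:36,r1:16,r2:81,r3:29,r4:7,r5:-2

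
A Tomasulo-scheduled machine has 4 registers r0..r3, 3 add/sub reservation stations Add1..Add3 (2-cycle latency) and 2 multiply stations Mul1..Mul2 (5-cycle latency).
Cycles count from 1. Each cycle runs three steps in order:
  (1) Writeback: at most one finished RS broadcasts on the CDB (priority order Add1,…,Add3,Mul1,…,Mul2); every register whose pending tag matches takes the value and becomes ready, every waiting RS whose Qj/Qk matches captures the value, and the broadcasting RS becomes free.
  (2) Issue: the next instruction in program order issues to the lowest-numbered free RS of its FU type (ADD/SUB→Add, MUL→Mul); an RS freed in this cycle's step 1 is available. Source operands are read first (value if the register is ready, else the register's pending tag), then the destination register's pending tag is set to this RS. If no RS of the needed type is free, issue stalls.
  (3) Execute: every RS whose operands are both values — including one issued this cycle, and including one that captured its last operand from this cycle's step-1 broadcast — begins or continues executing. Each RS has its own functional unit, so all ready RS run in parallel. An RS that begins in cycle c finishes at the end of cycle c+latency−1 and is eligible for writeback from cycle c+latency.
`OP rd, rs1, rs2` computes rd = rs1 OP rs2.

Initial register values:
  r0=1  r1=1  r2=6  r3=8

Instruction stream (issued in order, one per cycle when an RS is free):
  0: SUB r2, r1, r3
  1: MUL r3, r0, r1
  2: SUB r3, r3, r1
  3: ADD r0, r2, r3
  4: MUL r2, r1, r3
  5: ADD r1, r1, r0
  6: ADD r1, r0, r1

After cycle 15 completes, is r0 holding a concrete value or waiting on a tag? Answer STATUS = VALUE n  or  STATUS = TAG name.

cycle 1: issue SUB r2<-Add1 // r0:1,r1:1,r2:Add1,r3:8
cycle 2: issue MUL r3<-Mul1 // r0:1,r1:1,r2:Add1,r3:Mul1
cycle 3: CDB Add1=-7; issue SUB r3<-Add1 // r0:1,r1:1,r2:-7,r3:Add1
cycle 4: issue ADD r0<-Add2 // r0:Add2,r1:1,r2:-7,r3:Add1
cycle 5: issue MUL r2<-Mul2 // r0:Add2,r1:1,r2:Mul2,r3:Add1
cycle 6: issue ADD r1<-Add3 // r0:Add2,r1:Add3,r2:Mul2,r3:Add1
cycle 7: CDB Mul1=1; stall // r0:Add2,r1:Add3,r2:Mul2,r3:Add1
cycle 8: stall // r0:Add2,r1:Add3,r2:Mul2,r3:Add1
cycle 9: CDB Add1=0; issue ADD r1<-Add1 // r0:Add2,r1:Add1,r2:Mul2,r3:0
cycle 10: - // r0:Add2,r1:Add1,r2:Mul2,r3:0
cycle 11: CDB Add2=-7 // r0:-7,r1:Add1,r2:Mul2,r3:0
cycle 12: - // r0:-7,r1:Add1,r2:Mul2,r3:0
cycle 13: CDB Add3=-6 // r0:-7,r1:Add1,r2:Mul2,r3:0
cycle 14: CDB Mul2=0 // r0:-7,r1:Add1,r2:0,r3:0
cycle 15: CDB Add1=-13 // r0:-7,r1:-13,r2:0,r3:0

STATUS = VALUE -7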